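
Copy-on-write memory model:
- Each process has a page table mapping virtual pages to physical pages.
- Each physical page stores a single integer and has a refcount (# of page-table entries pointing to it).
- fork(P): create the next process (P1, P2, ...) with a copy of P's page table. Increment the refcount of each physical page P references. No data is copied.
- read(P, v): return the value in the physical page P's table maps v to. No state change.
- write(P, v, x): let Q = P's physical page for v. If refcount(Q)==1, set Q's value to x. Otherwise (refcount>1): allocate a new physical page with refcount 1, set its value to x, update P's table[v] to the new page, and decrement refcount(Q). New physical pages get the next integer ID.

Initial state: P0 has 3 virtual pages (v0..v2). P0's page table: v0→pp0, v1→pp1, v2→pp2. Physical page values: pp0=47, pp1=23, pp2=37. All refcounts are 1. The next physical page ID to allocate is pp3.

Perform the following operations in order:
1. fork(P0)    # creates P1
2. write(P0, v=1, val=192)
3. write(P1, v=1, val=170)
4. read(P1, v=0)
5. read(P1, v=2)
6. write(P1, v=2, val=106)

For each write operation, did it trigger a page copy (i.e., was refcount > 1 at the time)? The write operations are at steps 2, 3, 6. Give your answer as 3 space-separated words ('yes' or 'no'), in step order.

Op 1: fork(P0) -> P1. 3 ppages; refcounts: pp0:2 pp1:2 pp2:2
Op 2: write(P0, v1, 192). refcount(pp1)=2>1 -> COPY to pp3. 4 ppages; refcounts: pp0:2 pp1:1 pp2:2 pp3:1
Op 3: write(P1, v1, 170). refcount(pp1)=1 -> write in place. 4 ppages; refcounts: pp0:2 pp1:1 pp2:2 pp3:1
Op 4: read(P1, v0) -> 47. No state change.
Op 5: read(P1, v2) -> 37. No state change.
Op 6: write(P1, v2, 106). refcount(pp2)=2>1 -> COPY to pp4. 5 ppages; refcounts: pp0:2 pp1:1 pp2:1 pp3:1 pp4:1

yes no yes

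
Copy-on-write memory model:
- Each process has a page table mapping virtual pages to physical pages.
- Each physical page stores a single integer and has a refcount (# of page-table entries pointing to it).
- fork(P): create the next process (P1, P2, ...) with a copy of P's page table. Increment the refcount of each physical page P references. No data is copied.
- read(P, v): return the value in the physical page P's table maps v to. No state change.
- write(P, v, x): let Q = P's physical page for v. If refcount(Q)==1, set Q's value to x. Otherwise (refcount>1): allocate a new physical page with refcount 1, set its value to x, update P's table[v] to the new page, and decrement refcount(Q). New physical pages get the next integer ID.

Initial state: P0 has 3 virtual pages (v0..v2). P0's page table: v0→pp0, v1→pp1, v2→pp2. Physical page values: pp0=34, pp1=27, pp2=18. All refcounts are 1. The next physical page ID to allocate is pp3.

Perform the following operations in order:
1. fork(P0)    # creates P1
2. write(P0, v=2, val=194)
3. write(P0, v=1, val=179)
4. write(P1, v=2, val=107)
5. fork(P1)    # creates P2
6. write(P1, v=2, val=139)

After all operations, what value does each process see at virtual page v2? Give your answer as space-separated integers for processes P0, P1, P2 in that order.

Op 1: fork(P0) -> P1. 3 ppages; refcounts: pp0:2 pp1:2 pp2:2
Op 2: write(P0, v2, 194). refcount(pp2)=2>1 -> COPY to pp3. 4 ppages; refcounts: pp0:2 pp1:2 pp2:1 pp3:1
Op 3: write(P0, v1, 179). refcount(pp1)=2>1 -> COPY to pp4. 5 ppages; refcounts: pp0:2 pp1:1 pp2:1 pp3:1 pp4:1
Op 4: write(P1, v2, 107). refcount(pp2)=1 -> write in place. 5 ppages; refcounts: pp0:2 pp1:1 pp2:1 pp3:1 pp4:1
Op 5: fork(P1) -> P2. 5 ppages; refcounts: pp0:3 pp1:2 pp2:2 pp3:1 pp4:1
Op 6: write(P1, v2, 139). refcount(pp2)=2>1 -> COPY to pp5. 6 ppages; refcounts: pp0:3 pp1:2 pp2:1 pp3:1 pp4:1 pp5:1
P0: v2 -> pp3 = 194
P1: v2 -> pp5 = 139
P2: v2 -> pp2 = 107

Answer: 194 139 107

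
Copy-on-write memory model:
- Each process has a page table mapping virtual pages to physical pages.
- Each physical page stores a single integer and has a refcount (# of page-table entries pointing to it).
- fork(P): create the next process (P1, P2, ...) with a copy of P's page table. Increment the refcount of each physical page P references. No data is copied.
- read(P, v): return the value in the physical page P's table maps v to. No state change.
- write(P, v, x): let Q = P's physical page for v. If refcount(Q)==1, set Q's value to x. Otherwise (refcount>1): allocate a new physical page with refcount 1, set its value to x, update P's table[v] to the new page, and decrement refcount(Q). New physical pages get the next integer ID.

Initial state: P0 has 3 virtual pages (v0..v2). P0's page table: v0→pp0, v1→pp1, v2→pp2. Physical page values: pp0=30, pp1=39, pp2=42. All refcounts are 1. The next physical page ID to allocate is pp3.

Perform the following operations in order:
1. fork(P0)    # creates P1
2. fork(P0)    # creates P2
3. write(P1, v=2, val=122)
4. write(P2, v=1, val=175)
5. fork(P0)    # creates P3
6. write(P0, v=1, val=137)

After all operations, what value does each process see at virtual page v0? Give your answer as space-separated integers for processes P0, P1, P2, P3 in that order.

Answer: 30 30 30 30

Derivation:
Op 1: fork(P0) -> P1. 3 ppages; refcounts: pp0:2 pp1:2 pp2:2
Op 2: fork(P0) -> P2. 3 ppages; refcounts: pp0:3 pp1:3 pp2:3
Op 3: write(P1, v2, 122). refcount(pp2)=3>1 -> COPY to pp3. 4 ppages; refcounts: pp0:3 pp1:3 pp2:2 pp3:1
Op 4: write(P2, v1, 175). refcount(pp1)=3>1 -> COPY to pp4. 5 ppages; refcounts: pp0:3 pp1:2 pp2:2 pp3:1 pp4:1
Op 5: fork(P0) -> P3. 5 ppages; refcounts: pp0:4 pp1:3 pp2:3 pp3:1 pp4:1
Op 6: write(P0, v1, 137). refcount(pp1)=3>1 -> COPY to pp5. 6 ppages; refcounts: pp0:4 pp1:2 pp2:3 pp3:1 pp4:1 pp5:1
P0: v0 -> pp0 = 30
P1: v0 -> pp0 = 30
P2: v0 -> pp0 = 30
P3: v0 -> pp0 = 30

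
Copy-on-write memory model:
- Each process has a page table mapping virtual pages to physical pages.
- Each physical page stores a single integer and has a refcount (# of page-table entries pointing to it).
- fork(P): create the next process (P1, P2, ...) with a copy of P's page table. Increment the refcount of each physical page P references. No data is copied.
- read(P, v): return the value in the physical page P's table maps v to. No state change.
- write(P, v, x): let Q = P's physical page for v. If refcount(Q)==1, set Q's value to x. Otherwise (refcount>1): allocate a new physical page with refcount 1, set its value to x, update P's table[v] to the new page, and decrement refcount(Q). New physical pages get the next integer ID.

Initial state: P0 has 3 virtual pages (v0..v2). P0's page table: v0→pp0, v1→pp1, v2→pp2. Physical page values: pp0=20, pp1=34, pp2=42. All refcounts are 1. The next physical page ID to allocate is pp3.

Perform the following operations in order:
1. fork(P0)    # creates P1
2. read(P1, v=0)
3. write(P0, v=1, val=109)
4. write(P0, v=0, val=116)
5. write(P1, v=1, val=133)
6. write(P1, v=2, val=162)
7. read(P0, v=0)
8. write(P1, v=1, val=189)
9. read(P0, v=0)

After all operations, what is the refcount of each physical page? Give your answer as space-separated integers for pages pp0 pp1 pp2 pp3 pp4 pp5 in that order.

Op 1: fork(P0) -> P1. 3 ppages; refcounts: pp0:2 pp1:2 pp2:2
Op 2: read(P1, v0) -> 20. No state change.
Op 3: write(P0, v1, 109). refcount(pp1)=2>1 -> COPY to pp3. 4 ppages; refcounts: pp0:2 pp1:1 pp2:2 pp3:1
Op 4: write(P0, v0, 116). refcount(pp0)=2>1 -> COPY to pp4. 5 ppages; refcounts: pp0:1 pp1:1 pp2:2 pp3:1 pp4:1
Op 5: write(P1, v1, 133). refcount(pp1)=1 -> write in place. 5 ppages; refcounts: pp0:1 pp1:1 pp2:2 pp3:1 pp4:1
Op 6: write(P1, v2, 162). refcount(pp2)=2>1 -> COPY to pp5. 6 ppages; refcounts: pp0:1 pp1:1 pp2:1 pp3:1 pp4:1 pp5:1
Op 7: read(P0, v0) -> 116. No state change.
Op 8: write(P1, v1, 189). refcount(pp1)=1 -> write in place. 6 ppages; refcounts: pp0:1 pp1:1 pp2:1 pp3:1 pp4:1 pp5:1
Op 9: read(P0, v0) -> 116. No state change.

Answer: 1 1 1 1 1 1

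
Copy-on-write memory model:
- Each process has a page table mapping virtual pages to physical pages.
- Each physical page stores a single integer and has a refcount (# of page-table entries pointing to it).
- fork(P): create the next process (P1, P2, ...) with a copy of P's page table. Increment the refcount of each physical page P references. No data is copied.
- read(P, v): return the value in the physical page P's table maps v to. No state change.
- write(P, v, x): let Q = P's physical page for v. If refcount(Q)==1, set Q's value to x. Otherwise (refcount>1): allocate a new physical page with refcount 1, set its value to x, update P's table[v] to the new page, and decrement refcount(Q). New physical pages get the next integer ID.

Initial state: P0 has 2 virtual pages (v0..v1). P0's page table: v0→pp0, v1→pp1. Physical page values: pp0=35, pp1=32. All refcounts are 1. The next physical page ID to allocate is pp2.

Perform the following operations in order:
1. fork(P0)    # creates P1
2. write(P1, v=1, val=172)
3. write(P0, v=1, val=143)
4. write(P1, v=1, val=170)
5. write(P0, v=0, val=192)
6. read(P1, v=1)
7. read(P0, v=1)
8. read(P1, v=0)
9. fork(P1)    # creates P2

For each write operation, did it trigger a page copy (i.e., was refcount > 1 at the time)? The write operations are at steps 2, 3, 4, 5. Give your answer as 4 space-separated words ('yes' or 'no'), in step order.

Op 1: fork(P0) -> P1. 2 ppages; refcounts: pp0:2 pp1:2
Op 2: write(P1, v1, 172). refcount(pp1)=2>1 -> COPY to pp2. 3 ppages; refcounts: pp0:2 pp1:1 pp2:1
Op 3: write(P0, v1, 143). refcount(pp1)=1 -> write in place. 3 ppages; refcounts: pp0:2 pp1:1 pp2:1
Op 4: write(P1, v1, 170). refcount(pp2)=1 -> write in place. 3 ppages; refcounts: pp0:2 pp1:1 pp2:1
Op 5: write(P0, v0, 192). refcount(pp0)=2>1 -> COPY to pp3. 4 ppages; refcounts: pp0:1 pp1:1 pp2:1 pp3:1
Op 6: read(P1, v1) -> 170. No state change.
Op 7: read(P0, v1) -> 143. No state change.
Op 8: read(P1, v0) -> 35. No state change.
Op 9: fork(P1) -> P2. 4 ppages; refcounts: pp0:2 pp1:1 pp2:2 pp3:1

yes no no yes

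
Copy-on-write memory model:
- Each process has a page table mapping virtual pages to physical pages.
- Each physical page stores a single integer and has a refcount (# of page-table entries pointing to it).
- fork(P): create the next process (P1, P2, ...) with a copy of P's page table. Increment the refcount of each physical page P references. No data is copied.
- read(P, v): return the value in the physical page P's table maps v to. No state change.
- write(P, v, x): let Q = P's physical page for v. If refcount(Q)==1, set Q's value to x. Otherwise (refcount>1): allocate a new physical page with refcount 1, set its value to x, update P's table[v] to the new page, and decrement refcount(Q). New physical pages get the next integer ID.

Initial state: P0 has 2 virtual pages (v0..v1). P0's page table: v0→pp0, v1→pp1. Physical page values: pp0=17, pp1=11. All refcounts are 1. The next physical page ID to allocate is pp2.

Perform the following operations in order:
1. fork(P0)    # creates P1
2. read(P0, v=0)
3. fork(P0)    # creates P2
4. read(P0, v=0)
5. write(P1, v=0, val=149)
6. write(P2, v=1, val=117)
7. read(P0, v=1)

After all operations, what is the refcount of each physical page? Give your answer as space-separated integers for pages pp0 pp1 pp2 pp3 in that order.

Answer: 2 2 1 1

Derivation:
Op 1: fork(P0) -> P1. 2 ppages; refcounts: pp0:2 pp1:2
Op 2: read(P0, v0) -> 17. No state change.
Op 3: fork(P0) -> P2. 2 ppages; refcounts: pp0:3 pp1:3
Op 4: read(P0, v0) -> 17. No state change.
Op 5: write(P1, v0, 149). refcount(pp0)=3>1 -> COPY to pp2. 3 ppages; refcounts: pp0:2 pp1:3 pp2:1
Op 6: write(P2, v1, 117). refcount(pp1)=3>1 -> COPY to pp3. 4 ppages; refcounts: pp0:2 pp1:2 pp2:1 pp3:1
Op 7: read(P0, v1) -> 11. No state change.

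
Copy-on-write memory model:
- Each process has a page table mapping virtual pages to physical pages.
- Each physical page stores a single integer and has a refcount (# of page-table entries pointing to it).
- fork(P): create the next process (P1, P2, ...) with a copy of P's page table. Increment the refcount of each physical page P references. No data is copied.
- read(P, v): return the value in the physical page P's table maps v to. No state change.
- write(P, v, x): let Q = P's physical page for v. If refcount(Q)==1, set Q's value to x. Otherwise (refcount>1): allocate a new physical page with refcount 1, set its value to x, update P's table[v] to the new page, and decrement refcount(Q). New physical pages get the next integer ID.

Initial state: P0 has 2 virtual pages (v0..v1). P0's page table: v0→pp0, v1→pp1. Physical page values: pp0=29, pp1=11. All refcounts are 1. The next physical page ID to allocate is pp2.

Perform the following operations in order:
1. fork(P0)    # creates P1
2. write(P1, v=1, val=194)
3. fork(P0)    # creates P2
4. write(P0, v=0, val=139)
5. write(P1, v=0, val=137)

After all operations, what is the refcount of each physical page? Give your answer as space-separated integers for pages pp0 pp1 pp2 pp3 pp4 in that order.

Op 1: fork(P0) -> P1. 2 ppages; refcounts: pp0:2 pp1:2
Op 2: write(P1, v1, 194). refcount(pp1)=2>1 -> COPY to pp2. 3 ppages; refcounts: pp0:2 pp1:1 pp2:1
Op 3: fork(P0) -> P2. 3 ppages; refcounts: pp0:3 pp1:2 pp2:1
Op 4: write(P0, v0, 139). refcount(pp0)=3>1 -> COPY to pp3. 4 ppages; refcounts: pp0:2 pp1:2 pp2:1 pp3:1
Op 5: write(P1, v0, 137). refcount(pp0)=2>1 -> COPY to pp4. 5 ppages; refcounts: pp0:1 pp1:2 pp2:1 pp3:1 pp4:1

Answer: 1 2 1 1 1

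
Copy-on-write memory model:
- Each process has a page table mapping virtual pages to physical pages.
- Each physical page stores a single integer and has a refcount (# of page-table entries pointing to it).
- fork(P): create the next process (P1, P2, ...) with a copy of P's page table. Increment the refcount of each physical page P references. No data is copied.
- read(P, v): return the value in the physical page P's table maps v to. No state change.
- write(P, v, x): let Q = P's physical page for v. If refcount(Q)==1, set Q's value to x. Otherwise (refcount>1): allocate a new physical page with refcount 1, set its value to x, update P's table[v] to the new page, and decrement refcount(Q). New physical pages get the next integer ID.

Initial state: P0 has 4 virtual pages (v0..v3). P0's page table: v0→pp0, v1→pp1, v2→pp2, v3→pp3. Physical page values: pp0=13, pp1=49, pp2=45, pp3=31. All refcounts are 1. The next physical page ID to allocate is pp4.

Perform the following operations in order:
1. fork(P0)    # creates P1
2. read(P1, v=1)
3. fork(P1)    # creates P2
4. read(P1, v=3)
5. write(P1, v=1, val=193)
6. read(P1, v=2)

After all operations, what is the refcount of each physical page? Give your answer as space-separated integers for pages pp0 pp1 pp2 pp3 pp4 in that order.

Answer: 3 2 3 3 1

Derivation:
Op 1: fork(P0) -> P1. 4 ppages; refcounts: pp0:2 pp1:2 pp2:2 pp3:2
Op 2: read(P1, v1) -> 49. No state change.
Op 3: fork(P1) -> P2. 4 ppages; refcounts: pp0:3 pp1:3 pp2:3 pp3:3
Op 4: read(P1, v3) -> 31. No state change.
Op 5: write(P1, v1, 193). refcount(pp1)=3>1 -> COPY to pp4. 5 ppages; refcounts: pp0:3 pp1:2 pp2:3 pp3:3 pp4:1
Op 6: read(P1, v2) -> 45. No state change.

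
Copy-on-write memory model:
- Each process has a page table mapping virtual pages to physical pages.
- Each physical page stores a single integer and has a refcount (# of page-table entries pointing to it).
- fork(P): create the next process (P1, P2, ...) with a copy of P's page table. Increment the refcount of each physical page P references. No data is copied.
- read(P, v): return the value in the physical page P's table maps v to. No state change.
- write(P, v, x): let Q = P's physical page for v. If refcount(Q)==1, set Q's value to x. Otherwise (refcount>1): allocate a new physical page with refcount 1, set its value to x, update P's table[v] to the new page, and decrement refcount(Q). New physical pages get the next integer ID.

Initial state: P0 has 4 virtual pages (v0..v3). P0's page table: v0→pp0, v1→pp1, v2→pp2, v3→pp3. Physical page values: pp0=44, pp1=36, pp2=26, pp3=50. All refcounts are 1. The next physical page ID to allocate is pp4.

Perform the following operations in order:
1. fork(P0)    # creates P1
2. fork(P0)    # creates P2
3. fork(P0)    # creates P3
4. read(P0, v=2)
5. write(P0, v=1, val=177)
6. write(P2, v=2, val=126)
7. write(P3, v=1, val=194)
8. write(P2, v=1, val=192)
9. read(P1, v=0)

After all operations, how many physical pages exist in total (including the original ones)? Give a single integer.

Op 1: fork(P0) -> P1. 4 ppages; refcounts: pp0:2 pp1:2 pp2:2 pp3:2
Op 2: fork(P0) -> P2. 4 ppages; refcounts: pp0:3 pp1:3 pp2:3 pp3:3
Op 3: fork(P0) -> P3. 4 ppages; refcounts: pp0:4 pp1:4 pp2:4 pp3:4
Op 4: read(P0, v2) -> 26. No state change.
Op 5: write(P0, v1, 177). refcount(pp1)=4>1 -> COPY to pp4. 5 ppages; refcounts: pp0:4 pp1:3 pp2:4 pp3:4 pp4:1
Op 6: write(P2, v2, 126). refcount(pp2)=4>1 -> COPY to pp5. 6 ppages; refcounts: pp0:4 pp1:3 pp2:3 pp3:4 pp4:1 pp5:1
Op 7: write(P3, v1, 194). refcount(pp1)=3>1 -> COPY to pp6. 7 ppages; refcounts: pp0:4 pp1:2 pp2:3 pp3:4 pp4:1 pp5:1 pp6:1
Op 8: write(P2, v1, 192). refcount(pp1)=2>1 -> COPY to pp7. 8 ppages; refcounts: pp0:4 pp1:1 pp2:3 pp3:4 pp4:1 pp5:1 pp6:1 pp7:1
Op 9: read(P1, v0) -> 44. No state change.

Answer: 8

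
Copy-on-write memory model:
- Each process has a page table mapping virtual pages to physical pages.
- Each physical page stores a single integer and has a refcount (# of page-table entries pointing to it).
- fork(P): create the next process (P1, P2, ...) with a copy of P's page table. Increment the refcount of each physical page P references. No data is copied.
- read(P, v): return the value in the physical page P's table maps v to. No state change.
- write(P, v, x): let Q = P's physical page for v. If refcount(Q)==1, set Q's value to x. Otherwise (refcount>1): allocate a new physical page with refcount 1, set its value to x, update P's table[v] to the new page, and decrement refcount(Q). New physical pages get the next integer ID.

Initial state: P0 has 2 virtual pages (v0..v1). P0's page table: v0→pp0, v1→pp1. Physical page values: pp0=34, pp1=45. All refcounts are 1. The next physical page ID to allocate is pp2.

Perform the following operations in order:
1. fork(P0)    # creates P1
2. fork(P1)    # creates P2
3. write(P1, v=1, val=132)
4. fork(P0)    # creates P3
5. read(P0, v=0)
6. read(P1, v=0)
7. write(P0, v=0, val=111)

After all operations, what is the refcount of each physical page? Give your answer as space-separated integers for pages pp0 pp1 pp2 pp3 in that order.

Answer: 3 3 1 1

Derivation:
Op 1: fork(P0) -> P1. 2 ppages; refcounts: pp0:2 pp1:2
Op 2: fork(P1) -> P2. 2 ppages; refcounts: pp0:3 pp1:3
Op 3: write(P1, v1, 132). refcount(pp1)=3>1 -> COPY to pp2. 3 ppages; refcounts: pp0:3 pp1:2 pp2:1
Op 4: fork(P0) -> P3. 3 ppages; refcounts: pp0:4 pp1:3 pp2:1
Op 5: read(P0, v0) -> 34. No state change.
Op 6: read(P1, v0) -> 34. No state change.
Op 7: write(P0, v0, 111). refcount(pp0)=4>1 -> COPY to pp3. 4 ppages; refcounts: pp0:3 pp1:3 pp2:1 pp3:1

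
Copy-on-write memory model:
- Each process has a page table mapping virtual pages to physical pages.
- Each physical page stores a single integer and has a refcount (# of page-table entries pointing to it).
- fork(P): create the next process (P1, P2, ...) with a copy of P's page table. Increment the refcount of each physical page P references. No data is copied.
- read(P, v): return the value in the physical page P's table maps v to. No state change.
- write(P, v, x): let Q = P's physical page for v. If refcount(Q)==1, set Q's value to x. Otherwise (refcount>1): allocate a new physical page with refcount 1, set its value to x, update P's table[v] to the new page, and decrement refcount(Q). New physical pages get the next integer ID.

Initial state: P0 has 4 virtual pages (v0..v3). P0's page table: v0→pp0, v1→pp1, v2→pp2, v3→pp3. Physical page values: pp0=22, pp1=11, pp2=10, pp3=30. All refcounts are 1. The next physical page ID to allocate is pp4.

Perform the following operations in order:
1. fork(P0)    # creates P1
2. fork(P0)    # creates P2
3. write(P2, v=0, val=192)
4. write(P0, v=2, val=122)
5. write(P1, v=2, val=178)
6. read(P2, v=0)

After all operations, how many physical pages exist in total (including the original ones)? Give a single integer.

Answer: 7

Derivation:
Op 1: fork(P0) -> P1. 4 ppages; refcounts: pp0:2 pp1:2 pp2:2 pp3:2
Op 2: fork(P0) -> P2. 4 ppages; refcounts: pp0:3 pp1:3 pp2:3 pp3:3
Op 3: write(P2, v0, 192). refcount(pp0)=3>1 -> COPY to pp4. 5 ppages; refcounts: pp0:2 pp1:3 pp2:3 pp3:3 pp4:1
Op 4: write(P0, v2, 122). refcount(pp2)=3>1 -> COPY to pp5. 6 ppages; refcounts: pp0:2 pp1:3 pp2:2 pp3:3 pp4:1 pp5:1
Op 5: write(P1, v2, 178). refcount(pp2)=2>1 -> COPY to pp6. 7 ppages; refcounts: pp0:2 pp1:3 pp2:1 pp3:3 pp4:1 pp5:1 pp6:1
Op 6: read(P2, v0) -> 192. No state change.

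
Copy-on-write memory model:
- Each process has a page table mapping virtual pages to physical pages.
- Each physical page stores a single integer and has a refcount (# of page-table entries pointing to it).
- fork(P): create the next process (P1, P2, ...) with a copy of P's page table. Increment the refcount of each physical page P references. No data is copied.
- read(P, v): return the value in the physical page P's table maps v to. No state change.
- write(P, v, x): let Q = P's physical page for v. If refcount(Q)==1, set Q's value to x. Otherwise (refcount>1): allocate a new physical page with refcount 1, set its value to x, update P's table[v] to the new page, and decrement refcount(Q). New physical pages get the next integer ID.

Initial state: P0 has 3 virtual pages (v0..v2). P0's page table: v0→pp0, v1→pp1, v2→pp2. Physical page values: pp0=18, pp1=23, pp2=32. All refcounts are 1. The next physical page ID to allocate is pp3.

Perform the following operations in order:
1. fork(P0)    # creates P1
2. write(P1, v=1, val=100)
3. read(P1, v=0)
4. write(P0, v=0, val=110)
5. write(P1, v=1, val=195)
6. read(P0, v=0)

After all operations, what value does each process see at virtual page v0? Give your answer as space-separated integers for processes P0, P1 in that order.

Op 1: fork(P0) -> P1. 3 ppages; refcounts: pp0:2 pp1:2 pp2:2
Op 2: write(P1, v1, 100). refcount(pp1)=2>1 -> COPY to pp3. 4 ppages; refcounts: pp0:2 pp1:1 pp2:2 pp3:1
Op 3: read(P1, v0) -> 18. No state change.
Op 4: write(P0, v0, 110). refcount(pp0)=2>1 -> COPY to pp4. 5 ppages; refcounts: pp0:1 pp1:1 pp2:2 pp3:1 pp4:1
Op 5: write(P1, v1, 195). refcount(pp3)=1 -> write in place. 5 ppages; refcounts: pp0:1 pp1:1 pp2:2 pp3:1 pp4:1
Op 6: read(P0, v0) -> 110. No state change.
P0: v0 -> pp4 = 110
P1: v0 -> pp0 = 18

Answer: 110 18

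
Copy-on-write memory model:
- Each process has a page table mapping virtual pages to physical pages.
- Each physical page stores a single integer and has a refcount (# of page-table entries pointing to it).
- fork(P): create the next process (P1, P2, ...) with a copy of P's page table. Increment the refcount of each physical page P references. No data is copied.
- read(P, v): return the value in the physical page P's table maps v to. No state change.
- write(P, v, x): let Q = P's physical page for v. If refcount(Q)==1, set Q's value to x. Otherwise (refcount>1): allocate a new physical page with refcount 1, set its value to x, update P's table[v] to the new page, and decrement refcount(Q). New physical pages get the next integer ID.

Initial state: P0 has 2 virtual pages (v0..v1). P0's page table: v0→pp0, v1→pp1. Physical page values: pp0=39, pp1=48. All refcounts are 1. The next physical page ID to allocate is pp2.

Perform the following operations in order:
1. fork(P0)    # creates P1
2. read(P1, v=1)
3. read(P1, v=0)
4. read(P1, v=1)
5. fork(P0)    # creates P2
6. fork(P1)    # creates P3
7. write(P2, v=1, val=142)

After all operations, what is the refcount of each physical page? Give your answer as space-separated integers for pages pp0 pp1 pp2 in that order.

Answer: 4 3 1

Derivation:
Op 1: fork(P0) -> P1. 2 ppages; refcounts: pp0:2 pp1:2
Op 2: read(P1, v1) -> 48. No state change.
Op 3: read(P1, v0) -> 39. No state change.
Op 4: read(P1, v1) -> 48. No state change.
Op 5: fork(P0) -> P2. 2 ppages; refcounts: pp0:3 pp1:3
Op 6: fork(P1) -> P3. 2 ppages; refcounts: pp0:4 pp1:4
Op 7: write(P2, v1, 142). refcount(pp1)=4>1 -> COPY to pp2. 3 ppages; refcounts: pp0:4 pp1:3 pp2:1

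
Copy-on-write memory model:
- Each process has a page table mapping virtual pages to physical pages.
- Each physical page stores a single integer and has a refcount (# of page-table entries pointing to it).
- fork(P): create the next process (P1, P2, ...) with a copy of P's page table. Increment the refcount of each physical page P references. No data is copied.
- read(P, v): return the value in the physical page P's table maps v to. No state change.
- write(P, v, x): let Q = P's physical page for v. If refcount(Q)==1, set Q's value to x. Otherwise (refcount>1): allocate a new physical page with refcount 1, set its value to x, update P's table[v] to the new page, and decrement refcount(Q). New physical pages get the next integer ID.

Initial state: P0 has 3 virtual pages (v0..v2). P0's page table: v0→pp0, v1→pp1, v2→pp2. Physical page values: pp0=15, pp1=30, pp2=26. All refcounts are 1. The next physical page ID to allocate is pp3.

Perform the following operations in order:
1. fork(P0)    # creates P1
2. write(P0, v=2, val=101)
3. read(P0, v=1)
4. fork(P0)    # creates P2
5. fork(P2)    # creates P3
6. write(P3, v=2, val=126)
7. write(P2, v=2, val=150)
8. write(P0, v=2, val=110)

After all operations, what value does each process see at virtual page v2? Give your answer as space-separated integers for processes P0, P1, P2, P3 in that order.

Op 1: fork(P0) -> P1. 3 ppages; refcounts: pp0:2 pp1:2 pp2:2
Op 2: write(P0, v2, 101). refcount(pp2)=2>1 -> COPY to pp3. 4 ppages; refcounts: pp0:2 pp1:2 pp2:1 pp3:1
Op 3: read(P0, v1) -> 30. No state change.
Op 4: fork(P0) -> P2. 4 ppages; refcounts: pp0:3 pp1:3 pp2:1 pp3:2
Op 5: fork(P2) -> P3. 4 ppages; refcounts: pp0:4 pp1:4 pp2:1 pp3:3
Op 6: write(P3, v2, 126). refcount(pp3)=3>1 -> COPY to pp4. 5 ppages; refcounts: pp0:4 pp1:4 pp2:1 pp3:2 pp4:1
Op 7: write(P2, v2, 150). refcount(pp3)=2>1 -> COPY to pp5. 6 ppages; refcounts: pp0:4 pp1:4 pp2:1 pp3:1 pp4:1 pp5:1
Op 8: write(P0, v2, 110). refcount(pp3)=1 -> write in place. 6 ppages; refcounts: pp0:4 pp1:4 pp2:1 pp3:1 pp4:1 pp5:1
P0: v2 -> pp3 = 110
P1: v2 -> pp2 = 26
P2: v2 -> pp5 = 150
P3: v2 -> pp4 = 126

Answer: 110 26 150 126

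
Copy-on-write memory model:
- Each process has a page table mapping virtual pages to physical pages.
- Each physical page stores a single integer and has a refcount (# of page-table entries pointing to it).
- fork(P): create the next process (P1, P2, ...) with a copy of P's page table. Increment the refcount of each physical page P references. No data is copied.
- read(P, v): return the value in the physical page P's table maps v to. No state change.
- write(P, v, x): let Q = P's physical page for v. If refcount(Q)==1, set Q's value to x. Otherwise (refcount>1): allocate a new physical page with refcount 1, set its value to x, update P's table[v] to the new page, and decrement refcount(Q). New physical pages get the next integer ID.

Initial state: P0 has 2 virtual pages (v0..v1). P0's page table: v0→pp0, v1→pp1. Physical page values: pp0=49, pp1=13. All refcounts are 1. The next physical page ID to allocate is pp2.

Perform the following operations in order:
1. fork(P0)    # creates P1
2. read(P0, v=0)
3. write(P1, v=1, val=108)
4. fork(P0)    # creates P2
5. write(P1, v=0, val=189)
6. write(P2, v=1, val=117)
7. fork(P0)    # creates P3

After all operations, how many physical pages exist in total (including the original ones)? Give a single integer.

Answer: 5

Derivation:
Op 1: fork(P0) -> P1. 2 ppages; refcounts: pp0:2 pp1:2
Op 2: read(P0, v0) -> 49. No state change.
Op 3: write(P1, v1, 108). refcount(pp1)=2>1 -> COPY to pp2. 3 ppages; refcounts: pp0:2 pp1:1 pp2:1
Op 4: fork(P0) -> P2. 3 ppages; refcounts: pp0:3 pp1:2 pp2:1
Op 5: write(P1, v0, 189). refcount(pp0)=3>1 -> COPY to pp3. 4 ppages; refcounts: pp0:2 pp1:2 pp2:1 pp3:1
Op 6: write(P2, v1, 117). refcount(pp1)=2>1 -> COPY to pp4. 5 ppages; refcounts: pp0:2 pp1:1 pp2:1 pp3:1 pp4:1
Op 7: fork(P0) -> P3. 5 ppages; refcounts: pp0:3 pp1:2 pp2:1 pp3:1 pp4:1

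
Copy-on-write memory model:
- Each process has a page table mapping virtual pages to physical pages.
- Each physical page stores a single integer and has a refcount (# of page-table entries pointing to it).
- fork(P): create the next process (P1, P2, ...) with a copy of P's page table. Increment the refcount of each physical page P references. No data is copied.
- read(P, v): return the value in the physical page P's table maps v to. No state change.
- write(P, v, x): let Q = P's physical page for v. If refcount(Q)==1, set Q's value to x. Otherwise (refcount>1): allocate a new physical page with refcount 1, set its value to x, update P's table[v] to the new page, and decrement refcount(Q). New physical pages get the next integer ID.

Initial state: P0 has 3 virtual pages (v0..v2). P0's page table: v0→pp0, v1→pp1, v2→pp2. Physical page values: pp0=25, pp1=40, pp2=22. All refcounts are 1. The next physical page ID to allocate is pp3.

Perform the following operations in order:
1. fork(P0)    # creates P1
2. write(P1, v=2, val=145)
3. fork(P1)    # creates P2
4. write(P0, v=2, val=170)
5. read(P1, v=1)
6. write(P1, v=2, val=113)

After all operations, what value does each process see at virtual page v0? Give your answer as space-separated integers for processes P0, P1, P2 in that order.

Op 1: fork(P0) -> P1. 3 ppages; refcounts: pp0:2 pp1:2 pp2:2
Op 2: write(P1, v2, 145). refcount(pp2)=2>1 -> COPY to pp3. 4 ppages; refcounts: pp0:2 pp1:2 pp2:1 pp3:1
Op 3: fork(P1) -> P2. 4 ppages; refcounts: pp0:3 pp1:3 pp2:1 pp3:2
Op 4: write(P0, v2, 170). refcount(pp2)=1 -> write in place. 4 ppages; refcounts: pp0:3 pp1:3 pp2:1 pp3:2
Op 5: read(P1, v1) -> 40. No state change.
Op 6: write(P1, v2, 113). refcount(pp3)=2>1 -> COPY to pp4. 5 ppages; refcounts: pp0:3 pp1:3 pp2:1 pp3:1 pp4:1
P0: v0 -> pp0 = 25
P1: v0 -> pp0 = 25
P2: v0 -> pp0 = 25

Answer: 25 25 25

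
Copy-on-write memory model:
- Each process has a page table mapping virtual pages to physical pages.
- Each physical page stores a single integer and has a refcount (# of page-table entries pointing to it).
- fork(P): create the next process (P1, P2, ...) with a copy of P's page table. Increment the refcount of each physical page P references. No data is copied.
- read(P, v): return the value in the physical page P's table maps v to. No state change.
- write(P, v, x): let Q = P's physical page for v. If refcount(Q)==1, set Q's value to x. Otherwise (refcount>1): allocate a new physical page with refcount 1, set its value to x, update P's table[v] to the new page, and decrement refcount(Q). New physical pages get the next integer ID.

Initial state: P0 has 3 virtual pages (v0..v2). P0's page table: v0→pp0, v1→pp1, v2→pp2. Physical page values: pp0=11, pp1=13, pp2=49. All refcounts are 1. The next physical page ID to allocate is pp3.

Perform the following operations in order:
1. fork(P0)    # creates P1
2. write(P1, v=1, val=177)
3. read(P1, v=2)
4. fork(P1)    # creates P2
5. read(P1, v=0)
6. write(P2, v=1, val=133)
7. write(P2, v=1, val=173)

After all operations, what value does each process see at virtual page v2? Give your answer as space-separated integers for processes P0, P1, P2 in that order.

Answer: 49 49 49

Derivation:
Op 1: fork(P0) -> P1. 3 ppages; refcounts: pp0:2 pp1:2 pp2:2
Op 2: write(P1, v1, 177). refcount(pp1)=2>1 -> COPY to pp3. 4 ppages; refcounts: pp0:2 pp1:1 pp2:2 pp3:1
Op 3: read(P1, v2) -> 49. No state change.
Op 4: fork(P1) -> P2. 4 ppages; refcounts: pp0:3 pp1:1 pp2:3 pp3:2
Op 5: read(P1, v0) -> 11. No state change.
Op 6: write(P2, v1, 133). refcount(pp3)=2>1 -> COPY to pp4. 5 ppages; refcounts: pp0:3 pp1:1 pp2:3 pp3:1 pp4:1
Op 7: write(P2, v1, 173). refcount(pp4)=1 -> write in place. 5 ppages; refcounts: pp0:3 pp1:1 pp2:3 pp3:1 pp4:1
P0: v2 -> pp2 = 49
P1: v2 -> pp2 = 49
P2: v2 -> pp2 = 49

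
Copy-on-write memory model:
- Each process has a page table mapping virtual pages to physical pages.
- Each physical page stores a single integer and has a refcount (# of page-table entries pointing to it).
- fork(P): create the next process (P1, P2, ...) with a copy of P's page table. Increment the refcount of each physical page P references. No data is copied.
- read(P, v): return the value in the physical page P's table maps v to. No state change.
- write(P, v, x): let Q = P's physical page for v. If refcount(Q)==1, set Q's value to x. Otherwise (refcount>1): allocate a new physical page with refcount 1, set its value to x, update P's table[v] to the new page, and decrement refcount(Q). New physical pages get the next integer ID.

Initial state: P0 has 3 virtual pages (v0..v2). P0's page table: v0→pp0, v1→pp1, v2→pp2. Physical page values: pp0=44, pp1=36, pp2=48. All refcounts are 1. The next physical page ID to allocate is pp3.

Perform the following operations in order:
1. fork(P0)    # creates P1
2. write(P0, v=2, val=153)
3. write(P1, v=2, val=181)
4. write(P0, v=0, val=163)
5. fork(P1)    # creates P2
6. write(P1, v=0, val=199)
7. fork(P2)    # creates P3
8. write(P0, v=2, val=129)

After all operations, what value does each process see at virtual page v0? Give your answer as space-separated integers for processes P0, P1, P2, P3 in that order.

Answer: 163 199 44 44

Derivation:
Op 1: fork(P0) -> P1. 3 ppages; refcounts: pp0:2 pp1:2 pp2:2
Op 2: write(P0, v2, 153). refcount(pp2)=2>1 -> COPY to pp3. 4 ppages; refcounts: pp0:2 pp1:2 pp2:1 pp3:1
Op 3: write(P1, v2, 181). refcount(pp2)=1 -> write in place. 4 ppages; refcounts: pp0:2 pp1:2 pp2:1 pp3:1
Op 4: write(P0, v0, 163). refcount(pp0)=2>1 -> COPY to pp4. 5 ppages; refcounts: pp0:1 pp1:2 pp2:1 pp3:1 pp4:1
Op 5: fork(P1) -> P2. 5 ppages; refcounts: pp0:2 pp1:3 pp2:2 pp3:1 pp4:1
Op 6: write(P1, v0, 199). refcount(pp0)=2>1 -> COPY to pp5. 6 ppages; refcounts: pp0:1 pp1:3 pp2:2 pp3:1 pp4:1 pp5:1
Op 7: fork(P2) -> P3. 6 ppages; refcounts: pp0:2 pp1:4 pp2:3 pp3:1 pp4:1 pp5:1
Op 8: write(P0, v2, 129). refcount(pp3)=1 -> write in place. 6 ppages; refcounts: pp0:2 pp1:4 pp2:3 pp3:1 pp4:1 pp5:1
P0: v0 -> pp4 = 163
P1: v0 -> pp5 = 199
P2: v0 -> pp0 = 44
P3: v0 -> pp0 = 44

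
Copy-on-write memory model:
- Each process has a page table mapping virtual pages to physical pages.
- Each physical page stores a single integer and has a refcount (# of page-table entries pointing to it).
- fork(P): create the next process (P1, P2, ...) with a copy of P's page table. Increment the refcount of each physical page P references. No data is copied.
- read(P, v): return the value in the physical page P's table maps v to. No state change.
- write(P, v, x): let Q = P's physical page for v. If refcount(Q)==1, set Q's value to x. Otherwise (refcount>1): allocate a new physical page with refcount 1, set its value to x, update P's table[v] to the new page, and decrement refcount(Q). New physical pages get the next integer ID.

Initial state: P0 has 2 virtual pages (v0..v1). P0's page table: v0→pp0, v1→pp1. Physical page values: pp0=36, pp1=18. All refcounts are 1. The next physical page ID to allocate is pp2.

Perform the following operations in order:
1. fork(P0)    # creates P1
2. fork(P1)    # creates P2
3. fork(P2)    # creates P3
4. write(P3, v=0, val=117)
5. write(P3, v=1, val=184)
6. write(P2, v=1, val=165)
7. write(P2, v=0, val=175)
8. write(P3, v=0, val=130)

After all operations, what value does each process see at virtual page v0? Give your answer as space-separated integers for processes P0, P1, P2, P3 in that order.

Op 1: fork(P0) -> P1. 2 ppages; refcounts: pp0:2 pp1:2
Op 2: fork(P1) -> P2. 2 ppages; refcounts: pp0:3 pp1:3
Op 3: fork(P2) -> P3. 2 ppages; refcounts: pp0:4 pp1:4
Op 4: write(P3, v0, 117). refcount(pp0)=4>1 -> COPY to pp2. 3 ppages; refcounts: pp0:3 pp1:4 pp2:1
Op 5: write(P3, v1, 184). refcount(pp1)=4>1 -> COPY to pp3. 4 ppages; refcounts: pp0:3 pp1:3 pp2:1 pp3:1
Op 6: write(P2, v1, 165). refcount(pp1)=3>1 -> COPY to pp4. 5 ppages; refcounts: pp0:3 pp1:2 pp2:1 pp3:1 pp4:1
Op 7: write(P2, v0, 175). refcount(pp0)=3>1 -> COPY to pp5. 6 ppages; refcounts: pp0:2 pp1:2 pp2:1 pp3:1 pp4:1 pp5:1
Op 8: write(P3, v0, 130). refcount(pp2)=1 -> write in place. 6 ppages; refcounts: pp0:2 pp1:2 pp2:1 pp3:1 pp4:1 pp5:1
P0: v0 -> pp0 = 36
P1: v0 -> pp0 = 36
P2: v0 -> pp5 = 175
P3: v0 -> pp2 = 130

Answer: 36 36 175 130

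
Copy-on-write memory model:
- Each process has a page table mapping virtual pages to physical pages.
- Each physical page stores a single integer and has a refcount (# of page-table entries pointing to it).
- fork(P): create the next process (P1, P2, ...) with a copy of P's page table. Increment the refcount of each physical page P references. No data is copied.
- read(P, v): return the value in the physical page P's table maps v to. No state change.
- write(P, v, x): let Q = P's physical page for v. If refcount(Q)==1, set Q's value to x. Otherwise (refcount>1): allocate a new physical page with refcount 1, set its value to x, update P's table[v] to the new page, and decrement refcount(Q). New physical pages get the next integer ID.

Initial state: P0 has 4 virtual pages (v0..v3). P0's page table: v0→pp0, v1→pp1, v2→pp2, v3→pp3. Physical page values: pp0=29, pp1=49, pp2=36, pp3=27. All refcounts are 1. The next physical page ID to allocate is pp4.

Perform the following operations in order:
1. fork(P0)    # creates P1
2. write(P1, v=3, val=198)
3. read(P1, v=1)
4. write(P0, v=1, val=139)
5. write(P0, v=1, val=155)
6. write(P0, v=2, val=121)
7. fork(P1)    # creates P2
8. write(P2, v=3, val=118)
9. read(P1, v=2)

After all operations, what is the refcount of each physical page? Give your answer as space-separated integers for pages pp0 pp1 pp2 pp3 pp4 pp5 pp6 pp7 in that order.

Answer: 3 2 2 1 1 1 1 1

Derivation:
Op 1: fork(P0) -> P1. 4 ppages; refcounts: pp0:2 pp1:2 pp2:2 pp3:2
Op 2: write(P1, v3, 198). refcount(pp3)=2>1 -> COPY to pp4. 5 ppages; refcounts: pp0:2 pp1:2 pp2:2 pp3:1 pp4:1
Op 3: read(P1, v1) -> 49. No state change.
Op 4: write(P0, v1, 139). refcount(pp1)=2>1 -> COPY to pp5. 6 ppages; refcounts: pp0:2 pp1:1 pp2:2 pp3:1 pp4:1 pp5:1
Op 5: write(P0, v1, 155). refcount(pp5)=1 -> write in place. 6 ppages; refcounts: pp0:2 pp1:1 pp2:2 pp3:1 pp4:1 pp5:1
Op 6: write(P0, v2, 121). refcount(pp2)=2>1 -> COPY to pp6. 7 ppages; refcounts: pp0:2 pp1:1 pp2:1 pp3:1 pp4:1 pp5:1 pp6:1
Op 7: fork(P1) -> P2. 7 ppages; refcounts: pp0:3 pp1:2 pp2:2 pp3:1 pp4:2 pp5:1 pp6:1
Op 8: write(P2, v3, 118). refcount(pp4)=2>1 -> COPY to pp7. 8 ppages; refcounts: pp0:3 pp1:2 pp2:2 pp3:1 pp4:1 pp5:1 pp6:1 pp7:1
Op 9: read(P1, v2) -> 36. No state change.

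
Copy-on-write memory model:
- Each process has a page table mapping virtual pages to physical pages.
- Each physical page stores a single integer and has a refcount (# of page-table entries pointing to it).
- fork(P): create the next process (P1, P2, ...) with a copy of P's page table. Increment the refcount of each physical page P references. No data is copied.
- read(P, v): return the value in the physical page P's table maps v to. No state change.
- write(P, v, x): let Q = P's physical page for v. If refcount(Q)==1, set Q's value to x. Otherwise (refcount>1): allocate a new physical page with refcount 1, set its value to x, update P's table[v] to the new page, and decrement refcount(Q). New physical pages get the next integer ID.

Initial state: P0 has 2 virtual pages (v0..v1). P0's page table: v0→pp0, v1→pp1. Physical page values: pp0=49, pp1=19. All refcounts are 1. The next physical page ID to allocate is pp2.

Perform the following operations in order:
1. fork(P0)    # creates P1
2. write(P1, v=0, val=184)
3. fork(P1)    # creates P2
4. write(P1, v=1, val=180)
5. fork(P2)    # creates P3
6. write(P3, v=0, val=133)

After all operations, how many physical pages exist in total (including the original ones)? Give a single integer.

Answer: 5

Derivation:
Op 1: fork(P0) -> P1. 2 ppages; refcounts: pp0:2 pp1:2
Op 2: write(P1, v0, 184). refcount(pp0)=2>1 -> COPY to pp2. 3 ppages; refcounts: pp0:1 pp1:2 pp2:1
Op 3: fork(P1) -> P2. 3 ppages; refcounts: pp0:1 pp1:3 pp2:2
Op 4: write(P1, v1, 180). refcount(pp1)=3>1 -> COPY to pp3. 4 ppages; refcounts: pp0:1 pp1:2 pp2:2 pp3:1
Op 5: fork(P2) -> P3. 4 ppages; refcounts: pp0:1 pp1:3 pp2:3 pp3:1
Op 6: write(P3, v0, 133). refcount(pp2)=3>1 -> COPY to pp4. 5 ppages; refcounts: pp0:1 pp1:3 pp2:2 pp3:1 pp4:1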